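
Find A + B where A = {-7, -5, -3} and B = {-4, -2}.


A + B = {a + b : a ∈ A, b ∈ B}.
Enumerate all |A|·|B| = 3·2 = 6 pairs (a, b) and collect distinct sums.
a = -7: -7+-4=-11, -7+-2=-9
a = -5: -5+-4=-9, -5+-2=-7
a = -3: -3+-4=-7, -3+-2=-5
Collecting distinct sums: A + B = {-11, -9, -7, -5}
|A + B| = 4

A + B = {-11, -9, -7, -5}


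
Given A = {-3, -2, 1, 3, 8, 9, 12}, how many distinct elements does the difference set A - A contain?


A - A = {a - a' : a, a' ∈ A}; |A| = 7.
Bounds: 2|A|-1 ≤ |A - A| ≤ |A|² - |A| + 1, i.e. 13 ≤ |A - A| ≤ 43.
Note: 0 ∈ A - A always (from a - a). The set is symmetric: if d ∈ A - A then -d ∈ A - A.
Enumerate nonzero differences d = a - a' with a > a' (then include -d):
Positive differences: {1, 2, 3, 4, 5, 6, 7, 8, 9, 10, 11, 12, 14, 15}
Full difference set: {0} ∪ (positive diffs) ∪ (negative diffs).
|A - A| = 1 + 2·14 = 29 (matches direct enumeration: 29).

|A - A| = 29


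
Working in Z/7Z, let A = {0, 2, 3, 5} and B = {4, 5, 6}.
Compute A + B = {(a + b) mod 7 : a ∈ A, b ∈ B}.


Work in Z/7Z: reduce every sum a + b modulo 7.
Enumerate all 12 pairs:
a = 0: 0+4=4, 0+5=5, 0+6=6
a = 2: 2+4=6, 2+5=0, 2+6=1
a = 3: 3+4=0, 3+5=1, 3+6=2
a = 5: 5+4=2, 5+5=3, 5+6=4
Distinct residues collected: {0, 1, 2, 3, 4, 5, 6}
|A + B| = 7 (out of 7 total residues).

A + B = {0, 1, 2, 3, 4, 5, 6}


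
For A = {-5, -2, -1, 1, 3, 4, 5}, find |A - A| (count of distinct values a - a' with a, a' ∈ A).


A - A = {a - a' : a, a' ∈ A}; |A| = 7.
Bounds: 2|A|-1 ≤ |A - A| ≤ |A|² - |A| + 1, i.e. 13 ≤ |A - A| ≤ 43.
Note: 0 ∈ A - A always (from a - a). The set is symmetric: if d ∈ A - A then -d ∈ A - A.
Enumerate nonzero differences d = a - a' with a > a' (then include -d):
Positive differences: {1, 2, 3, 4, 5, 6, 7, 8, 9, 10}
Full difference set: {0} ∪ (positive diffs) ∪ (negative diffs).
|A - A| = 1 + 2·10 = 21 (matches direct enumeration: 21).

|A - A| = 21


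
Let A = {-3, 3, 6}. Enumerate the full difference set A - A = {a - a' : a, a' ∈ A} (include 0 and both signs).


A - A = {a - a' : a, a' ∈ A}.
Compute a - a' for each ordered pair (a, a'):
a = -3: -3--3=0, -3-3=-6, -3-6=-9
a = 3: 3--3=6, 3-3=0, 3-6=-3
a = 6: 6--3=9, 6-3=3, 6-6=0
Collecting distinct values (and noting 0 appears from a-a):
A - A = {-9, -6, -3, 0, 3, 6, 9}
|A - A| = 7

A - A = {-9, -6, -3, 0, 3, 6, 9}


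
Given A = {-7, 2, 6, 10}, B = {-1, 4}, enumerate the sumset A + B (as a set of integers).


A + B = {a + b : a ∈ A, b ∈ B}.
Enumerate all |A|·|B| = 4·2 = 8 pairs (a, b) and collect distinct sums.
a = -7: -7+-1=-8, -7+4=-3
a = 2: 2+-1=1, 2+4=6
a = 6: 6+-1=5, 6+4=10
a = 10: 10+-1=9, 10+4=14
Collecting distinct sums: A + B = {-8, -3, 1, 5, 6, 9, 10, 14}
|A + B| = 8

A + B = {-8, -3, 1, 5, 6, 9, 10, 14}


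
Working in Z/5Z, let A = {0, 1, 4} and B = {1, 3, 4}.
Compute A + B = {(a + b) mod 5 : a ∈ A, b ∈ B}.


Work in Z/5Z: reduce every sum a + b modulo 5.
Enumerate all 9 pairs:
a = 0: 0+1=1, 0+3=3, 0+4=4
a = 1: 1+1=2, 1+3=4, 1+4=0
a = 4: 4+1=0, 4+3=2, 4+4=3
Distinct residues collected: {0, 1, 2, 3, 4}
|A + B| = 5 (out of 5 total residues).

A + B = {0, 1, 2, 3, 4}


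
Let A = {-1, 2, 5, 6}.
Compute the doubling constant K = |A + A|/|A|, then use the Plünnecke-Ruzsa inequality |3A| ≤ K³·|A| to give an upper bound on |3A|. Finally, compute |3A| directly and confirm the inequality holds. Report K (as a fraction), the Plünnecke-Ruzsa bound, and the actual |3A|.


|A| = 4.
Step 1: Compute A + A by enumerating all 16 pairs.
A + A = {-2, 1, 4, 5, 7, 8, 10, 11, 12}, so |A + A| = 9.
Step 2: Doubling constant K = |A + A|/|A| = 9/4 = 9/4 ≈ 2.2500.
Step 3: Plünnecke-Ruzsa gives |3A| ≤ K³·|A| = (2.2500)³ · 4 ≈ 45.5625.
Step 4: Compute 3A = A + A + A directly by enumerating all triples (a,b,c) ∈ A³; |3A| = 16.
Step 5: Check 16 ≤ 45.5625? Yes ✓.

K = 9/4, Plünnecke-Ruzsa bound K³|A| ≈ 45.5625, |3A| = 16, inequality holds.


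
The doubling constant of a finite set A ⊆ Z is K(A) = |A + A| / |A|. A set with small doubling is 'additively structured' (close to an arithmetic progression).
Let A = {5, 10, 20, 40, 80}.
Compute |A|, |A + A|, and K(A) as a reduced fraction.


|A| = 5.
Compute A + A by enumerating all 25 pairs.
A + A = {10, 15, 20, 25, 30, 40, 45, 50, 60, 80, 85, 90, 100, 120, 160}, so |A + A| = 15.
K = |A + A| / |A| = 15/5 = 3/1 ≈ 3.0000.
Reference: AP of size 5 gives K = 9/5 ≈ 1.8000; a fully generic set of size 5 gives K ≈ 3.0000.

|A| = 5, |A + A| = 15, K = 15/5 = 3/1.


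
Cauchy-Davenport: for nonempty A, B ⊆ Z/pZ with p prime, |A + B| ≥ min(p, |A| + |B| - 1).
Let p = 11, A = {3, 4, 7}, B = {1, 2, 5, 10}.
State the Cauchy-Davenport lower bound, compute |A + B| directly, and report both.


Cauchy-Davenport: |A + B| ≥ min(p, |A| + |B| - 1) for A, B nonempty in Z/pZ.
|A| = 3, |B| = 4, p = 11.
CD lower bound = min(11, 3 + 4 - 1) = min(11, 6) = 6.
Compute A + B mod 11 directly:
a = 3: 3+1=4, 3+2=5, 3+5=8, 3+10=2
a = 4: 4+1=5, 4+2=6, 4+5=9, 4+10=3
a = 7: 7+1=8, 7+2=9, 7+5=1, 7+10=6
A + B = {1, 2, 3, 4, 5, 6, 8, 9}, so |A + B| = 8.
Verify: 8 ≥ 6? Yes ✓.

CD lower bound = 6, actual |A + B| = 8.


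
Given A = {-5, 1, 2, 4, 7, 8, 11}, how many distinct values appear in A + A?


A + A = {a + a' : a, a' ∈ A}; |A| = 7.
General bounds: 2|A| - 1 ≤ |A + A| ≤ |A|(|A|+1)/2, i.e. 13 ≤ |A + A| ≤ 28.
Lower bound 2|A|-1 is attained iff A is an arithmetic progression.
Enumerate sums a + a' for a ≤ a' (symmetric, so this suffices):
a = -5: -5+-5=-10, -5+1=-4, -5+2=-3, -5+4=-1, -5+7=2, -5+8=3, -5+11=6
a = 1: 1+1=2, 1+2=3, 1+4=5, 1+7=8, 1+8=9, 1+11=12
a = 2: 2+2=4, 2+4=6, 2+7=9, 2+8=10, 2+11=13
a = 4: 4+4=8, 4+7=11, 4+8=12, 4+11=15
a = 7: 7+7=14, 7+8=15, 7+11=18
a = 8: 8+8=16, 8+11=19
a = 11: 11+11=22
Distinct sums: {-10, -4, -3, -1, 2, 3, 4, 5, 6, 8, 9, 10, 11, 12, 13, 14, 15, 16, 18, 19, 22}
|A + A| = 21

|A + A| = 21


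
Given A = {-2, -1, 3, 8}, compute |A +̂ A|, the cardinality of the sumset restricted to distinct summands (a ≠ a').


Restricted sumset: A +̂ A = {a + a' : a ∈ A, a' ∈ A, a ≠ a'}.
Equivalently, take A + A and drop any sum 2a that is achievable ONLY as a + a for a ∈ A (i.e. sums representable only with equal summands).
Enumerate pairs (a, a') with a < a' (symmetric, so each unordered pair gives one sum; this covers all a ≠ a'):
  -2 + -1 = -3
  -2 + 3 = 1
  -2 + 8 = 6
  -1 + 3 = 2
  -1 + 8 = 7
  3 + 8 = 11
Collected distinct sums: {-3, 1, 2, 6, 7, 11}
|A +̂ A| = 6
(Reference bound: |A +̂ A| ≥ 2|A| - 3 for |A| ≥ 2, with |A| = 4 giving ≥ 5.)

|A +̂ A| = 6


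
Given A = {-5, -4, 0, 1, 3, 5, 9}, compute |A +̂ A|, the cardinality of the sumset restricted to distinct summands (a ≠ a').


Restricted sumset: A +̂ A = {a + a' : a ∈ A, a' ∈ A, a ≠ a'}.
Equivalently, take A + A and drop any sum 2a that is achievable ONLY as a + a for a ∈ A (i.e. sums representable only with equal summands).
Enumerate pairs (a, a') with a < a' (symmetric, so each unordered pair gives one sum; this covers all a ≠ a'):
  -5 + -4 = -9
  -5 + 0 = -5
  -5 + 1 = -4
  -5 + 3 = -2
  -5 + 5 = 0
  -5 + 9 = 4
  -4 + 0 = -4
  -4 + 1 = -3
  -4 + 3 = -1
  -4 + 5 = 1
  -4 + 9 = 5
  0 + 1 = 1
  0 + 3 = 3
  0 + 5 = 5
  0 + 9 = 9
  1 + 3 = 4
  1 + 5 = 6
  1 + 9 = 10
  3 + 5 = 8
  3 + 9 = 12
  5 + 9 = 14
Collected distinct sums: {-9, -5, -4, -3, -2, -1, 0, 1, 3, 4, 5, 6, 8, 9, 10, 12, 14}
|A +̂ A| = 17
(Reference bound: |A +̂ A| ≥ 2|A| - 3 for |A| ≥ 2, with |A| = 7 giving ≥ 11.)

|A +̂ A| = 17


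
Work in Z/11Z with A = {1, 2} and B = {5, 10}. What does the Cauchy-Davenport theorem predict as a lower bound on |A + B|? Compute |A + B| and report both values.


Cauchy-Davenport: |A + B| ≥ min(p, |A| + |B| - 1) for A, B nonempty in Z/pZ.
|A| = 2, |B| = 2, p = 11.
CD lower bound = min(11, 2 + 2 - 1) = min(11, 3) = 3.
Compute A + B mod 11 directly:
a = 1: 1+5=6, 1+10=0
a = 2: 2+5=7, 2+10=1
A + B = {0, 1, 6, 7}, so |A + B| = 4.
Verify: 4 ≥ 3? Yes ✓.

CD lower bound = 3, actual |A + B| = 4.


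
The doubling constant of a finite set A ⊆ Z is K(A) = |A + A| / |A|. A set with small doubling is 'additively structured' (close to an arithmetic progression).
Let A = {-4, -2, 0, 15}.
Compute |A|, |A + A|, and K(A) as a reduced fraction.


|A| = 4.
Compute A + A by enumerating all 16 pairs.
A + A = {-8, -6, -4, -2, 0, 11, 13, 15, 30}, so |A + A| = 9.
K = |A + A| / |A| = 9/4 (already in lowest terms) ≈ 2.2500.
Reference: AP of size 4 gives K = 7/4 ≈ 1.7500; a fully generic set of size 4 gives K ≈ 2.5000.

|A| = 4, |A + A| = 9, K = 9/4.


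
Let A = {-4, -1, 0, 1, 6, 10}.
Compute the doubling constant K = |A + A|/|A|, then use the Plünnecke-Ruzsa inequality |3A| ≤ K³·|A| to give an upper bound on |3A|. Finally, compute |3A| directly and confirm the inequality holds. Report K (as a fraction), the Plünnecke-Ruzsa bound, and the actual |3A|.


|A| = 6.
Step 1: Compute A + A by enumerating all 36 pairs.
A + A = {-8, -5, -4, -3, -2, -1, 0, 1, 2, 5, 6, 7, 9, 10, 11, 12, 16, 20}, so |A + A| = 18.
Step 2: Doubling constant K = |A + A|/|A| = 18/6 = 18/6 ≈ 3.0000.
Step 3: Plünnecke-Ruzsa gives |3A| ≤ K³·|A| = (3.0000)³ · 6 ≈ 162.0000.
Step 4: Compute 3A = A + A + A directly by enumerating all triples (a,b,c) ∈ A³; |3A| = 34.
Step 5: Check 34 ≤ 162.0000? Yes ✓.

K = 18/6, Plünnecke-Ruzsa bound K³|A| ≈ 162.0000, |3A| = 34, inequality holds.


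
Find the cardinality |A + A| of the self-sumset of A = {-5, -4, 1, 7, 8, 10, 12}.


A + A = {a + a' : a, a' ∈ A}; |A| = 7.
General bounds: 2|A| - 1 ≤ |A + A| ≤ |A|(|A|+1)/2, i.e. 13 ≤ |A + A| ≤ 28.
Lower bound 2|A|-1 is attained iff A is an arithmetic progression.
Enumerate sums a + a' for a ≤ a' (symmetric, so this suffices):
a = -5: -5+-5=-10, -5+-4=-9, -5+1=-4, -5+7=2, -5+8=3, -5+10=5, -5+12=7
a = -4: -4+-4=-8, -4+1=-3, -4+7=3, -4+8=4, -4+10=6, -4+12=8
a = 1: 1+1=2, 1+7=8, 1+8=9, 1+10=11, 1+12=13
a = 7: 7+7=14, 7+8=15, 7+10=17, 7+12=19
a = 8: 8+8=16, 8+10=18, 8+12=20
a = 10: 10+10=20, 10+12=22
a = 12: 12+12=24
Distinct sums: {-10, -9, -8, -4, -3, 2, 3, 4, 5, 6, 7, 8, 9, 11, 13, 14, 15, 16, 17, 18, 19, 20, 22, 24}
|A + A| = 24

|A + A| = 24


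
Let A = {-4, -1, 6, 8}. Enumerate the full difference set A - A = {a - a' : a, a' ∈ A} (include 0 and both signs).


A - A = {a - a' : a, a' ∈ A}.
Compute a - a' for each ordered pair (a, a'):
a = -4: -4--4=0, -4--1=-3, -4-6=-10, -4-8=-12
a = -1: -1--4=3, -1--1=0, -1-6=-7, -1-8=-9
a = 6: 6--4=10, 6--1=7, 6-6=0, 6-8=-2
a = 8: 8--4=12, 8--1=9, 8-6=2, 8-8=0
Collecting distinct values (and noting 0 appears from a-a):
A - A = {-12, -10, -9, -7, -3, -2, 0, 2, 3, 7, 9, 10, 12}
|A - A| = 13

A - A = {-12, -10, -9, -7, -3, -2, 0, 2, 3, 7, 9, 10, 12}


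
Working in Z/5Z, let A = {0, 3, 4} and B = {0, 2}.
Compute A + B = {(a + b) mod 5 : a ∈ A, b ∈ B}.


Work in Z/5Z: reduce every sum a + b modulo 5.
Enumerate all 6 pairs:
a = 0: 0+0=0, 0+2=2
a = 3: 3+0=3, 3+2=0
a = 4: 4+0=4, 4+2=1
Distinct residues collected: {0, 1, 2, 3, 4}
|A + B| = 5 (out of 5 total residues).

A + B = {0, 1, 2, 3, 4}


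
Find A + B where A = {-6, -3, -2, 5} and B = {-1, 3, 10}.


A + B = {a + b : a ∈ A, b ∈ B}.
Enumerate all |A|·|B| = 4·3 = 12 pairs (a, b) and collect distinct sums.
a = -6: -6+-1=-7, -6+3=-3, -6+10=4
a = -3: -3+-1=-4, -3+3=0, -3+10=7
a = -2: -2+-1=-3, -2+3=1, -2+10=8
a = 5: 5+-1=4, 5+3=8, 5+10=15
Collecting distinct sums: A + B = {-7, -4, -3, 0, 1, 4, 7, 8, 15}
|A + B| = 9

A + B = {-7, -4, -3, 0, 1, 4, 7, 8, 15}


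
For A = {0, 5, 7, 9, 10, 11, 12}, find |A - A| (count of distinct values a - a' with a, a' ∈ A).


A - A = {a - a' : a, a' ∈ A}; |A| = 7.
Bounds: 2|A|-1 ≤ |A - A| ≤ |A|² - |A| + 1, i.e. 13 ≤ |A - A| ≤ 43.
Note: 0 ∈ A - A always (from a - a). The set is symmetric: if d ∈ A - A then -d ∈ A - A.
Enumerate nonzero differences d = a - a' with a > a' (then include -d):
Positive differences: {1, 2, 3, 4, 5, 6, 7, 9, 10, 11, 12}
Full difference set: {0} ∪ (positive diffs) ∪ (negative diffs).
|A - A| = 1 + 2·11 = 23 (matches direct enumeration: 23).

|A - A| = 23


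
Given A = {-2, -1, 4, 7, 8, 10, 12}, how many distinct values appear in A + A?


A + A = {a + a' : a, a' ∈ A}; |A| = 7.
General bounds: 2|A| - 1 ≤ |A + A| ≤ |A|(|A|+1)/2, i.e. 13 ≤ |A + A| ≤ 28.
Lower bound 2|A|-1 is attained iff A is an arithmetic progression.
Enumerate sums a + a' for a ≤ a' (symmetric, so this suffices):
a = -2: -2+-2=-4, -2+-1=-3, -2+4=2, -2+7=5, -2+8=6, -2+10=8, -2+12=10
a = -1: -1+-1=-2, -1+4=3, -1+7=6, -1+8=7, -1+10=9, -1+12=11
a = 4: 4+4=8, 4+7=11, 4+8=12, 4+10=14, 4+12=16
a = 7: 7+7=14, 7+8=15, 7+10=17, 7+12=19
a = 8: 8+8=16, 8+10=18, 8+12=20
a = 10: 10+10=20, 10+12=22
a = 12: 12+12=24
Distinct sums: {-4, -3, -2, 2, 3, 5, 6, 7, 8, 9, 10, 11, 12, 14, 15, 16, 17, 18, 19, 20, 22, 24}
|A + A| = 22

|A + A| = 22


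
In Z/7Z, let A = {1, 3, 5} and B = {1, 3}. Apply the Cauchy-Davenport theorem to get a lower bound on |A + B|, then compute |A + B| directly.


Cauchy-Davenport: |A + B| ≥ min(p, |A| + |B| - 1) for A, B nonempty in Z/pZ.
|A| = 3, |B| = 2, p = 7.
CD lower bound = min(7, 3 + 2 - 1) = min(7, 4) = 4.
Compute A + B mod 7 directly:
a = 1: 1+1=2, 1+3=4
a = 3: 3+1=4, 3+3=6
a = 5: 5+1=6, 5+3=1
A + B = {1, 2, 4, 6}, so |A + B| = 4.
Verify: 4 ≥ 4? Yes ✓.

CD lower bound = 4, actual |A + B| = 4.


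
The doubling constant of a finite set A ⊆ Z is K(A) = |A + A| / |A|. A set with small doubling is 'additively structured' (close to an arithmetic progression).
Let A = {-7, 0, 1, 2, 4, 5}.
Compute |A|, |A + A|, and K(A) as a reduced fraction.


|A| = 6.
Compute A + A by enumerating all 36 pairs.
A + A = {-14, -7, -6, -5, -3, -2, 0, 1, 2, 3, 4, 5, 6, 7, 8, 9, 10}, so |A + A| = 17.
K = |A + A| / |A| = 17/6 (already in lowest terms) ≈ 2.8333.
Reference: AP of size 6 gives K = 11/6 ≈ 1.8333; a fully generic set of size 6 gives K ≈ 3.5000.

|A| = 6, |A + A| = 17, K = 17/6.


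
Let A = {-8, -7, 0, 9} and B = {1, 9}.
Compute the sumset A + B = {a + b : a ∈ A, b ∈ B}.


A + B = {a + b : a ∈ A, b ∈ B}.
Enumerate all |A|·|B| = 4·2 = 8 pairs (a, b) and collect distinct sums.
a = -8: -8+1=-7, -8+9=1
a = -7: -7+1=-6, -7+9=2
a = 0: 0+1=1, 0+9=9
a = 9: 9+1=10, 9+9=18
Collecting distinct sums: A + B = {-7, -6, 1, 2, 9, 10, 18}
|A + B| = 7

A + B = {-7, -6, 1, 2, 9, 10, 18}


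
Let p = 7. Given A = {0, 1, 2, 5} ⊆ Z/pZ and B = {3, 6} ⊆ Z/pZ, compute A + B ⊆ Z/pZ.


Work in Z/7Z: reduce every sum a + b modulo 7.
Enumerate all 8 pairs:
a = 0: 0+3=3, 0+6=6
a = 1: 1+3=4, 1+6=0
a = 2: 2+3=5, 2+6=1
a = 5: 5+3=1, 5+6=4
Distinct residues collected: {0, 1, 3, 4, 5, 6}
|A + B| = 6 (out of 7 total residues).

A + B = {0, 1, 3, 4, 5, 6}


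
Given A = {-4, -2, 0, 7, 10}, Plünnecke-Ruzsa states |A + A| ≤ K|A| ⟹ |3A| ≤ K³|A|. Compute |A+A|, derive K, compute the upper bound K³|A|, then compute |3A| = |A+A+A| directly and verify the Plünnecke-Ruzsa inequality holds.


|A| = 5.
Step 1: Compute A + A by enumerating all 25 pairs.
A + A = {-8, -6, -4, -2, 0, 3, 5, 6, 7, 8, 10, 14, 17, 20}, so |A + A| = 14.
Step 2: Doubling constant K = |A + A|/|A| = 14/5 = 14/5 ≈ 2.8000.
Step 3: Plünnecke-Ruzsa gives |3A| ≤ K³·|A| = (2.8000)³ · 5 ≈ 109.7600.
Step 4: Compute 3A = A + A + A directly by enumerating all triples (a,b,c) ∈ A³; |3A| = 29.
Step 5: Check 29 ≤ 109.7600? Yes ✓.

K = 14/5, Plünnecke-Ruzsa bound K³|A| ≈ 109.7600, |3A| = 29, inequality holds.


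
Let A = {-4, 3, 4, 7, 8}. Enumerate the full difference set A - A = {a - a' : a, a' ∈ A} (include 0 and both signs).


A - A = {a - a' : a, a' ∈ A}.
Compute a - a' for each ordered pair (a, a'):
a = -4: -4--4=0, -4-3=-7, -4-4=-8, -4-7=-11, -4-8=-12
a = 3: 3--4=7, 3-3=0, 3-4=-1, 3-7=-4, 3-8=-5
a = 4: 4--4=8, 4-3=1, 4-4=0, 4-7=-3, 4-8=-4
a = 7: 7--4=11, 7-3=4, 7-4=3, 7-7=0, 7-8=-1
a = 8: 8--4=12, 8-3=5, 8-4=4, 8-7=1, 8-8=0
Collecting distinct values (and noting 0 appears from a-a):
A - A = {-12, -11, -8, -7, -5, -4, -3, -1, 0, 1, 3, 4, 5, 7, 8, 11, 12}
|A - A| = 17

A - A = {-12, -11, -8, -7, -5, -4, -3, -1, 0, 1, 3, 4, 5, 7, 8, 11, 12}


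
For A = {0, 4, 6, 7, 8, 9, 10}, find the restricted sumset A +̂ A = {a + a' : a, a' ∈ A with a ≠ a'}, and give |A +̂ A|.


Restricted sumset: A +̂ A = {a + a' : a ∈ A, a' ∈ A, a ≠ a'}.
Equivalently, take A + A and drop any sum 2a that is achievable ONLY as a + a for a ∈ A (i.e. sums representable only with equal summands).
Enumerate pairs (a, a') with a < a' (symmetric, so each unordered pair gives one sum; this covers all a ≠ a'):
  0 + 4 = 4
  0 + 6 = 6
  0 + 7 = 7
  0 + 8 = 8
  0 + 9 = 9
  0 + 10 = 10
  4 + 6 = 10
  4 + 7 = 11
  4 + 8 = 12
  4 + 9 = 13
  4 + 10 = 14
  6 + 7 = 13
  6 + 8 = 14
  6 + 9 = 15
  6 + 10 = 16
  7 + 8 = 15
  7 + 9 = 16
  7 + 10 = 17
  8 + 9 = 17
  8 + 10 = 18
  9 + 10 = 19
Collected distinct sums: {4, 6, 7, 8, 9, 10, 11, 12, 13, 14, 15, 16, 17, 18, 19}
|A +̂ A| = 15
(Reference bound: |A +̂ A| ≥ 2|A| - 3 for |A| ≥ 2, with |A| = 7 giving ≥ 11.)

|A +̂ A| = 15


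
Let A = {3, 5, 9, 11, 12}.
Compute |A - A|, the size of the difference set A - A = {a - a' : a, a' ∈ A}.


A - A = {a - a' : a, a' ∈ A}; |A| = 5.
Bounds: 2|A|-1 ≤ |A - A| ≤ |A|² - |A| + 1, i.e. 9 ≤ |A - A| ≤ 21.
Note: 0 ∈ A - A always (from a - a). The set is symmetric: if d ∈ A - A then -d ∈ A - A.
Enumerate nonzero differences d = a - a' with a > a' (then include -d):
Positive differences: {1, 2, 3, 4, 6, 7, 8, 9}
Full difference set: {0} ∪ (positive diffs) ∪ (negative diffs).
|A - A| = 1 + 2·8 = 17 (matches direct enumeration: 17).

|A - A| = 17


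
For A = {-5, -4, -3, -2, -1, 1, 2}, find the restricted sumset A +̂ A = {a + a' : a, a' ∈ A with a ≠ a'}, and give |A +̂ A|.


Restricted sumset: A +̂ A = {a + a' : a ∈ A, a' ∈ A, a ≠ a'}.
Equivalently, take A + A and drop any sum 2a that is achievable ONLY as a + a for a ∈ A (i.e. sums representable only with equal summands).
Enumerate pairs (a, a') with a < a' (symmetric, so each unordered pair gives one sum; this covers all a ≠ a'):
  -5 + -4 = -9
  -5 + -3 = -8
  -5 + -2 = -7
  -5 + -1 = -6
  -5 + 1 = -4
  -5 + 2 = -3
  -4 + -3 = -7
  -4 + -2 = -6
  -4 + -1 = -5
  -4 + 1 = -3
  -4 + 2 = -2
  -3 + -2 = -5
  -3 + -1 = -4
  -3 + 1 = -2
  -3 + 2 = -1
  -2 + -1 = -3
  -2 + 1 = -1
  -2 + 2 = 0
  -1 + 1 = 0
  -1 + 2 = 1
  1 + 2 = 3
Collected distinct sums: {-9, -8, -7, -6, -5, -4, -3, -2, -1, 0, 1, 3}
|A +̂ A| = 12
(Reference bound: |A +̂ A| ≥ 2|A| - 3 for |A| ≥ 2, with |A| = 7 giving ≥ 11.)

|A +̂ A| = 12


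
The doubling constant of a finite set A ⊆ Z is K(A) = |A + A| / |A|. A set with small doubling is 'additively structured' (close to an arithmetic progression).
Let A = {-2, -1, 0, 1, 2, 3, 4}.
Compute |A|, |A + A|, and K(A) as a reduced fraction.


|A| = 7.
Compute A + A by enumerating all 49 pairs.
A + A = {-4, -3, -2, -1, 0, 1, 2, 3, 4, 5, 6, 7, 8}, so |A + A| = 13.
K = |A + A| / |A| = 13/7 (already in lowest terms) ≈ 1.8571.
Reference: AP of size 7 gives K = 13/7 ≈ 1.8571; a fully generic set of size 7 gives K ≈ 4.0000.

|A| = 7, |A + A| = 13, K = 13/7.


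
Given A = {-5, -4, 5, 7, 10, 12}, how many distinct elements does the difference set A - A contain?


A - A = {a - a' : a, a' ∈ A}; |A| = 6.
Bounds: 2|A|-1 ≤ |A - A| ≤ |A|² - |A| + 1, i.e. 11 ≤ |A - A| ≤ 31.
Note: 0 ∈ A - A always (from a - a). The set is symmetric: if d ∈ A - A then -d ∈ A - A.
Enumerate nonzero differences d = a - a' with a > a' (then include -d):
Positive differences: {1, 2, 3, 5, 7, 9, 10, 11, 12, 14, 15, 16, 17}
Full difference set: {0} ∪ (positive diffs) ∪ (negative diffs).
|A - A| = 1 + 2·13 = 27 (matches direct enumeration: 27).

|A - A| = 27


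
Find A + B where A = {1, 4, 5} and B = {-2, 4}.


A + B = {a + b : a ∈ A, b ∈ B}.
Enumerate all |A|·|B| = 3·2 = 6 pairs (a, b) and collect distinct sums.
a = 1: 1+-2=-1, 1+4=5
a = 4: 4+-2=2, 4+4=8
a = 5: 5+-2=3, 5+4=9
Collecting distinct sums: A + B = {-1, 2, 3, 5, 8, 9}
|A + B| = 6

A + B = {-1, 2, 3, 5, 8, 9}


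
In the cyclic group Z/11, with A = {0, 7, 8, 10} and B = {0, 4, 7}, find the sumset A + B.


Work in Z/11Z: reduce every sum a + b modulo 11.
Enumerate all 12 pairs:
a = 0: 0+0=0, 0+4=4, 0+7=7
a = 7: 7+0=7, 7+4=0, 7+7=3
a = 8: 8+0=8, 8+4=1, 8+7=4
a = 10: 10+0=10, 10+4=3, 10+7=6
Distinct residues collected: {0, 1, 3, 4, 6, 7, 8, 10}
|A + B| = 8 (out of 11 total residues).

A + B = {0, 1, 3, 4, 6, 7, 8, 10}


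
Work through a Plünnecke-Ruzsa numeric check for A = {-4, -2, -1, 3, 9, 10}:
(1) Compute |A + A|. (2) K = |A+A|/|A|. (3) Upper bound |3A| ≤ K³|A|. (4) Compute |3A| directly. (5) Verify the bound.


|A| = 6.
Step 1: Compute A + A by enumerating all 36 pairs.
A + A = {-8, -6, -5, -4, -3, -2, -1, 1, 2, 5, 6, 7, 8, 9, 12, 13, 18, 19, 20}, so |A + A| = 19.
Step 2: Doubling constant K = |A + A|/|A| = 19/6 = 19/6 ≈ 3.1667.
Step 3: Plünnecke-Ruzsa gives |3A| ≤ K³·|A| = (3.1667)³ · 6 ≈ 190.5278.
Step 4: Compute 3A = A + A + A directly by enumerating all triples (a,b,c) ∈ A³; |3A| = 37.
Step 5: Check 37 ≤ 190.5278? Yes ✓.

K = 19/6, Plünnecke-Ruzsa bound K³|A| ≈ 190.5278, |3A| = 37, inequality holds.


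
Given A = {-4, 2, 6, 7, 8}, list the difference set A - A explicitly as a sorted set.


A - A = {a - a' : a, a' ∈ A}.
Compute a - a' for each ordered pair (a, a'):
a = -4: -4--4=0, -4-2=-6, -4-6=-10, -4-7=-11, -4-8=-12
a = 2: 2--4=6, 2-2=0, 2-6=-4, 2-7=-5, 2-8=-6
a = 6: 6--4=10, 6-2=4, 6-6=0, 6-7=-1, 6-8=-2
a = 7: 7--4=11, 7-2=5, 7-6=1, 7-7=0, 7-8=-1
a = 8: 8--4=12, 8-2=6, 8-6=2, 8-7=1, 8-8=0
Collecting distinct values (and noting 0 appears from a-a):
A - A = {-12, -11, -10, -6, -5, -4, -2, -1, 0, 1, 2, 4, 5, 6, 10, 11, 12}
|A - A| = 17

A - A = {-12, -11, -10, -6, -5, -4, -2, -1, 0, 1, 2, 4, 5, 6, 10, 11, 12}


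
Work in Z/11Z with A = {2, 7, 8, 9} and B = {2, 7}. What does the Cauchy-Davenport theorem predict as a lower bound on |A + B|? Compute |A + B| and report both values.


Cauchy-Davenport: |A + B| ≥ min(p, |A| + |B| - 1) for A, B nonempty in Z/pZ.
|A| = 4, |B| = 2, p = 11.
CD lower bound = min(11, 4 + 2 - 1) = min(11, 5) = 5.
Compute A + B mod 11 directly:
a = 2: 2+2=4, 2+7=9
a = 7: 7+2=9, 7+7=3
a = 8: 8+2=10, 8+7=4
a = 9: 9+2=0, 9+7=5
A + B = {0, 3, 4, 5, 9, 10}, so |A + B| = 6.
Verify: 6 ≥ 5? Yes ✓.

CD lower bound = 5, actual |A + B| = 6.


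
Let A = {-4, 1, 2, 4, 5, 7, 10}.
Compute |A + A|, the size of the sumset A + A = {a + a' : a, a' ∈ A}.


A + A = {a + a' : a, a' ∈ A}; |A| = 7.
General bounds: 2|A| - 1 ≤ |A + A| ≤ |A|(|A|+1)/2, i.e. 13 ≤ |A + A| ≤ 28.
Lower bound 2|A|-1 is attained iff A is an arithmetic progression.
Enumerate sums a + a' for a ≤ a' (symmetric, so this suffices):
a = -4: -4+-4=-8, -4+1=-3, -4+2=-2, -4+4=0, -4+5=1, -4+7=3, -4+10=6
a = 1: 1+1=2, 1+2=3, 1+4=5, 1+5=6, 1+7=8, 1+10=11
a = 2: 2+2=4, 2+4=6, 2+5=7, 2+7=9, 2+10=12
a = 4: 4+4=8, 4+5=9, 4+7=11, 4+10=14
a = 5: 5+5=10, 5+7=12, 5+10=15
a = 7: 7+7=14, 7+10=17
a = 10: 10+10=20
Distinct sums: {-8, -3, -2, 0, 1, 2, 3, 4, 5, 6, 7, 8, 9, 10, 11, 12, 14, 15, 17, 20}
|A + A| = 20

|A + A| = 20


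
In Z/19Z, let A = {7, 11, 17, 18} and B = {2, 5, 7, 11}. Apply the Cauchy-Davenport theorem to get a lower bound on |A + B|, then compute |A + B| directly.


Cauchy-Davenport: |A + B| ≥ min(p, |A| + |B| - 1) for A, B nonempty in Z/pZ.
|A| = 4, |B| = 4, p = 19.
CD lower bound = min(19, 4 + 4 - 1) = min(19, 7) = 7.
Compute A + B mod 19 directly:
a = 7: 7+2=9, 7+5=12, 7+7=14, 7+11=18
a = 11: 11+2=13, 11+5=16, 11+7=18, 11+11=3
a = 17: 17+2=0, 17+5=3, 17+7=5, 17+11=9
a = 18: 18+2=1, 18+5=4, 18+7=6, 18+11=10
A + B = {0, 1, 3, 4, 5, 6, 9, 10, 12, 13, 14, 16, 18}, so |A + B| = 13.
Verify: 13 ≥ 7? Yes ✓.

CD lower bound = 7, actual |A + B| = 13.


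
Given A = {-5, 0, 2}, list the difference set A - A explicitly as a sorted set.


A - A = {a - a' : a, a' ∈ A}.
Compute a - a' for each ordered pair (a, a'):
a = -5: -5--5=0, -5-0=-5, -5-2=-7
a = 0: 0--5=5, 0-0=0, 0-2=-2
a = 2: 2--5=7, 2-0=2, 2-2=0
Collecting distinct values (and noting 0 appears from a-a):
A - A = {-7, -5, -2, 0, 2, 5, 7}
|A - A| = 7

A - A = {-7, -5, -2, 0, 2, 5, 7}


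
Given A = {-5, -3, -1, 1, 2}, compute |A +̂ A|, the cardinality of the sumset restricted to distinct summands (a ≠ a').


Restricted sumset: A +̂ A = {a + a' : a ∈ A, a' ∈ A, a ≠ a'}.
Equivalently, take A + A and drop any sum 2a that is achievable ONLY as a + a for a ∈ A (i.e. sums representable only with equal summands).
Enumerate pairs (a, a') with a < a' (symmetric, so each unordered pair gives one sum; this covers all a ≠ a'):
  -5 + -3 = -8
  -5 + -1 = -6
  -5 + 1 = -4
  -5 + 2 = -3
  -3 + -1 = -4
  -3 + 1 = -2
  -3 + 2 = -1
  -1 + 1 = 0
  -1 + 2 = 1
  1 + 2 = 3
Collected distinct sums: {-8, -6, -4, -3, -2, -1, 0, 1, 3}
|A +̂ A| = 9
(Reference bound: |A +̂ A| ≥ 2|A| - 3 for |A| ≥ 2, with |A| = 5 giving ≥ 7.)

|A +̂ A| = 9


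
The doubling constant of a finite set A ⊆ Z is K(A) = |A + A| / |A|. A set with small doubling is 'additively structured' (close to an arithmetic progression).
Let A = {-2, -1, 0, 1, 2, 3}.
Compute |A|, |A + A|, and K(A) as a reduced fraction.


|A| = 6.
Compute A + A by enumerating all 36 pairs.
A + A = {-4, -3, -2, -1, 0, 1, 2, 3, 4, 5, 6}, so |A + A| = 11.
K = |A + A| / |A| = 11/6 (already in lowest terms) ≈ 1.8333.
Reference: AP of size 6 gives K = 11/6 ≈ 1.8333; a fully generic set of size 6 gives K ≈ 3.5000.

|A| = 6, |A + A| = 11, K = 11/6.


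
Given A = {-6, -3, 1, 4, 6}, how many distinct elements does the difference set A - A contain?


A - A = {a - a' : a, a' ∈ A}; |A| = 5.
Bounds: 2|A|-1 ≤ |A - A| ≤ |A|² - |A| + 1, i.e. 9 ≤ |A - A| ≤ 21.
Note: 0 ∈ A - A always (from a - a). The set is symmetric: if d ∈ A - A then -d ∈ A - A.
Enumerate nonzero differences d = a - a' with a > a' (then include -d):
Positive differences: {2, 3, 4, 5, 7, 9, 10, 12}
Full difference set: {0} ∪ (positive diffs) ∪ (negative diffs).
|A - A| = 1 + 2·8 = 17 (matches direct enumeration: 17).

|A - A| = 17


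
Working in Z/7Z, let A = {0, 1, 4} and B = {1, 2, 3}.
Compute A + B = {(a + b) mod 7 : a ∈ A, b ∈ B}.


Work in Z/7Z: reduce every sum a + b modulo 7.
Enumerate all 9 pairs:
a = 0: 0+1=1, 0+2=2, 0+3=3
a = 1: 1+1=2, 1+2=3, 1+3=4
a = 4: 4+1=5, 4+2=6, 4+3=0
Distinct residues collected: {0, 1, 2, 3, 4, 5, 6}
|A + B| = 7 (out of 7 total residues).

A + B = {0, 1, 2, 3, 4, 5, 6}


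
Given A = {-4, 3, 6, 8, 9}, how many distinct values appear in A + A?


A + A = {a + a' : a, a' ∈ A}; |A| = 5.
General bounds: 2|A| - 1 ≤ |A + A| ≤ |A|(|A|+1)/2, i.e. 9 ≤ |A + A| ≤ 15.
Lower bound 2|A|-1 is attained iff A is an arithmetic progression.
Enumerate sums a + a' for a ≤ a' (symmetric, so this suffices):
a = -4: -4+-4=-8, -4+3=-1, -4+6=2, -4+8=4, -4+9=5
a = 3: 3+3=6, 3+6=9, 3+8=11, 3+9=12
a = 6: 6+6=12, 6+8=14, 6+9=15
a = 8: 8+8=16, 8+9=17
a = 9: 9+9=18
Distinct sums: {-8, -1, 2, 4, 5, 6, 9, 11, 12, 14, 15, 16, 17, 18}
|A + A| = 14

|A + A| = 14


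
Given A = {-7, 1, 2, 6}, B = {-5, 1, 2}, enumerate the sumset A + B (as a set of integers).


A + B = {a + b : a ∈ A, b ∈ B}.
Enumerate all |A|·|B| = 4·3 = 12 pairs (a, b) and collect distinct sums.
a = -7: -7+-5=-12, -7+1=-6, -7+2=-5
a = 1: 1+-5=-4, 1+1=2, 1+2=3
a = 2: 2+-5=-3, 2+1=3, 2+2=4
a = 6: 6+-5=1, 6+1=7, 6+2=8
Collecting distinct sums: A + B = {-12, -6, -5, -4, -3, 1, 2, 3, 4, 7, 8}
|A + B| = 11

A + B = {-12, -6, -5, -4, -3, 1, 2, 3, 4, 7, 8}


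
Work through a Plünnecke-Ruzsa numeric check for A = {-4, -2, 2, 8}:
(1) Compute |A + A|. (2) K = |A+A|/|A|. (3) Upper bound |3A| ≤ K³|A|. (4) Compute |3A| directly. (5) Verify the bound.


|A| = 4.
Step 1: Compute A + A by enumerating all 16 pairs.
A + A = {-8, -6, -4, -2, 0, 4, 6, 10, 16}, so |A + A| = 9.
Step 2: Doubling constant K = |A + A|/|A| = 9/4 = 9/4 ≈ 2.2500.
Step 3: Plünnecke-Ruzsa gives |3A| ≤ K³·|A| = (2.2500)³ · 4 ≈ 45.5625.
Step 4: Compute 3A = A + A + A directly by enumerating all triples (a,b,c) ∈ A³; |3A| = 15.
Step 5: Check 15 ≤ 45.5625? Yes ✓.

K = 9/4, Plünnecke-Ruzsa bound K³|A| ≈ 45.5625, |3A| = 15, inequality holds.


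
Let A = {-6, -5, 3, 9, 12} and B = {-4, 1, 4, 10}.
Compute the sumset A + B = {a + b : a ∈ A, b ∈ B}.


A + B = {a + b : a ∈ A, b ∈ B}.
Enumerate all |A|·|B| = 5·4 = 20 pairs (a, b) and collect distinct sums.
a = -6: -6+-4=-10, -6+1=-5, -6+4=-2, -6+10=4
a = -5: -5+-4=-9, -5+1=-4, -5+4=-1, -5+10=5
a = 3: 3+-4=-1, 3+1=4, 3+4=7, 3+10=13
a = 9: 9+-4=5, 9+1=10, 9+4=13, 9+10=19
a = 12: 12+-4=8, 12+1=13, 12+4=16, 12+10=22
Collecting distinct sums: A + B = {-10, -9, -5, -4, -2, -1, 4, 5, 7, 8, 10, 13, 16, 19, 22}
|A + B| = 15

A + B = {-10, -9, -5, -4, -2, -1, 4, 5, 7, 8, 10, 13, 16, 19, 22}


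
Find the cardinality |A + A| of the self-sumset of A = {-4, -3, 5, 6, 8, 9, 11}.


A + A = {a + a' : a, a' ∈ A}; |A| = 7.
General bounds: 2|A| - 1 ≤ |A + A| ≤ |A|(|A|+1)/2, i.e. 13 ≤ |A + A| ≤ 28.
Lower bound 2|A|-1 is attained iff A is an arithmetic progression.
Enumerate sums a + a' for a ≤ a' (symmetric, so this suffices):
a = -4: -4+-4=-8, -4+-3=-7, -4+5=1, -4+6=2, -4+8=4, -4+9=5, -4+11=7
a = -3: -3+-3=-6, -3+5=2, -3+6=3, -3+8=5, -3+9=6, -3+11=8
a = 5: 5+5=10, 5+6=11, 5+8=13, 5+9=14, 5+11=16
a = 6: 6+6=12, 6+8=14, 6+9=15, 6+11=17
a = 8: 8+8=16, 8+9=17, 8+11=19
a = 9: 9+9=18, 9+11=20
a = 11: 11+11=22
Distinct sums: {-8, -7, -6, 1, 2, 3, 4, 5, 6, 7, 8, 10, 11, 12, 13, 14, 15, 16, 17, 18, 19, 20, 22}
|A + A| = 23

|A + A| = 23


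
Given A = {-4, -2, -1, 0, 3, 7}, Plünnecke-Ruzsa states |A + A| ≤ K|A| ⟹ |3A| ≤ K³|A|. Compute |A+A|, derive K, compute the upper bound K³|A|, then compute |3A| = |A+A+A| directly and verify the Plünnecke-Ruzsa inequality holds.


|A| = 6.
Step 1: Compute A + A by enumerating all 36 pairs.
A + A = {-8, -6, -5, -4, -3, -2, -1, 0, 1, 2, 3, 5, 6, 7, 10, 14}, so |A + A| = 16.
Step 2: Doubling constant K = |A + A|/|A| = 16/6 = 16/6 ≈ 2.6667.
Step 3: Plünnecke-Ruzsa gives |3A| ≤ K³·|A| = (2.6667)³ · 6 ≈ 113.7778.
Step 4: Compute 3A = A + A + A directly by enumerating all triples (a,b,c) ∈ A³; |3A| = 27.
Step 5: Check 27 ≤ 113.7778? Yes ✓.

K = 16/6, Plünnecke-Ruzsa bound K³|A| ≈ 113.7778, |3A| = 27, inequality holds.


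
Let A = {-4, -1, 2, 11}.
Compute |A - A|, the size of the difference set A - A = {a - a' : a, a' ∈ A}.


A - A = {a - a' : a, a' ∈ A}; |A| = 4.
Bounds: 2|A|-1 ≤ |A - A| ≤ |A|² - |A| + 1, i.e. 7 ≤ |A - A| ≤ 13.
Note: 0 ∈ A - A always (from a - a). The set is symmetric: if d ∈ A - A then -d ∈ A - A.
Enumerate nonzero differences d = a - a' with a > a' (then include -d):
Positive differences: {3, 6, 9, 12, 15}
Full difference set: {0} ∪ (positive diffs) ∪ (negative diffs).
|A - A| = 1 + 2·5 = 11 (matches direct enumeration: 11).

|A - A| = 11


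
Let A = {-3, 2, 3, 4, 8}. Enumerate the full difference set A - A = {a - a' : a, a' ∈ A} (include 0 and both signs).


A - A = {a - a' : a, a' ∈ A}.
Compute a - a' for each ordered pair (a, a'):
a = -3: -3--3=0, -3-2=-5, -3-3=-6, -3-4=-7, -3-8=-11
a = 2: 2--3=5, 2-2=0, 2-3=-1, 2-4=-2, 2-8=-6
a = 3: 3--3=6, 3-2=1, 3-3=0, 3-4=-1, 3-8=-5
a = 4: 4--3=7, 4-2=2, 4-3=1, 4-4=0, 4-8=-4
a = 8: 8--3=11, 8-2=6, 8-3=5, 8-4=4, 8-8=0
Collecting distinct values (and noting 0 appears from a-a):
A - A = {-11, -7, -6, -5, -4, -2, -1, 0, 1, 2, 4, 5, 6, 7, 11}
|A - A| = 15

A - A = {-11, -7, -6, -5, -4, -2, -1, 0, 1, 2, 4, 5, 6, 7, 11}


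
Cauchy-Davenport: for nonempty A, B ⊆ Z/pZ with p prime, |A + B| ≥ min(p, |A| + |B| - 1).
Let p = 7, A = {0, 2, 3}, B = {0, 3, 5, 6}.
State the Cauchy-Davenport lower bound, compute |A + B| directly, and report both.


Cauchy-Davenport: |A + B| ≥ min(p, |A| + |B| - 1) for A, B nonempty in Z/pZ.
|A| = 3, |B| = 4, p = 7.
CD lower bound = min(7, 3 + 4 - 1) = min(7, 6) = 6.
Compute A + B mod 7 directly:
a = 0: 0+0=0, 0+3=3, 0+5=5, 0+6=6
a = 2: 2+0=2, 2+3=5, 2+5=0, 2+6=1
a = 3: 3+0=3, 3+3=6, 3+5=1, 3+6=2
A + B = {0, 1, 2, 3, 5, 6}, so |A + B| = 6.
Verify: 6 ≥ 6? Yes ✓.

CD lower bound = 6, actual |A + B| = 6.


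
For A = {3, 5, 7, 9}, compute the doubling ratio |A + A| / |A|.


|A| = 4.
Compute A + A by enumerating all 16 pairs.
A + A = {6, 8, 10, 12, 14, 16, 18}, so |A + A| = 7.
K = |A + A| / |A| = 7/4 (already in lowest terms) ≈ 1.7500.
Reference: AP of size 4 gives K = 7/4 ≈ 1.7500; a fully generic set of size 4 gives K ≈ 2.5000.

|A| = 4, |A + A| = 7, K = 7/4.


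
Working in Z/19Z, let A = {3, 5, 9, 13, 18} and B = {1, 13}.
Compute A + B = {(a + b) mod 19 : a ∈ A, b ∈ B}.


Work in Z/19Z: reduce every sum a + b modulo 19.
Enumerate all 10 pairs:
a = 3: 3+1=4, 3+13=16
a = 5: 5+1=6, 5+13=18
a = 9: 9+1=10, 9+13=3
a = 13: 13+1=14, 13+13=7
a = 18: 18+1=0, 18+13=12
Distinct residues collected: {0, 3, 4, 6, 7, 10, 12, 14, 16, 18}
|A + B| = 10 (out of 19 total residues).

A + B = {0, 3, 4, 6, 7, 10, 12, 14, 16, 18}


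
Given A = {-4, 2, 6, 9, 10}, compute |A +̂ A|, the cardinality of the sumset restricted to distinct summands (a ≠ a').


Restricted sumset: A +̂ A = {a + a' : a ∈ A, a' ∈ A, a ≠ a'}.
Equivalently, take A + A and drop any sum 2a that is achievable ONLY as a + a for a ∈ A (i.e. sums representable only with equal summands).
Enumerate pairs (a, a') with a < a' (symmetric, so each unordered pair gives one sum; this covers all a ≠ a'):
  -4 + 2 = -2
  -4 + 6 = 2
  -4 + 9 = 5
  -4 + 10 = 6
  2 + 6 = 8
  2 + 9 = 11
  2 + 10 = 12
  6 + 9 = 15
  6 + 10 = 16
  9 + 10 = 19
Collected distinct sums: {-2, 2, 5, 6, 8, 11, 12, 15, 16, 19}
|A +̂ A| = 10
(Reference bound: |A +̂ A| ≥ 2|A| - 3 for |A| ≥ 2, with |A| = 5 giving ≥ 7.)

|A +̂ A| = 10


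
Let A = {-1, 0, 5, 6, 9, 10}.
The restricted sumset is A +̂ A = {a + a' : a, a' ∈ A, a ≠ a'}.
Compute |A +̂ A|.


Restricted sumset: A +̂ A = {a + a' : a ∈ A, a' ∈ A, a ≠ a'}.
Equivalently, take A + A and drop any sum 2a that is achievable ONLY as a + a for a ∈ A (i.e. sums representable only with equal summands).
Enumerate pairs (a, a') with a < a' (symmetric, so each unordered pair gives one sum; this covers all a ≠ a'):
  -1 + 0 = -1
  -1 + 5 = 4
  -1 + 6 = 5
  -1 + 9 = 8
  -1 + 10 = 9
  0 + 5 = 5
  0 + 6 = 6
  0 + 9 = 9
  0 + 10 = 10
  5 + 6 = 11
  5 + 9 = 14
  5 + 10 = 15
  6 + 9 = 15
  6 + 10 = 16
  9 + 10 = 19
Collected distinct sums: {-1, 4, 5, 6, 8, 9, 10, 11, 14, 15, 16, 19}
|A +̂ A| = 12
(Reference bound: |A +̂ A| ≥ 2|A| - 3 for |A| ≥ 2, with |A| = 6 giving ≥ 9.)

|A +̂ A| = 12


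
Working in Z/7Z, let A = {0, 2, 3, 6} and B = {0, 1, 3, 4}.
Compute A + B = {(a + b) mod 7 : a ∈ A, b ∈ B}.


Work in Z/7Z: reduce every sum a + b modulo 7.
Enumerate all 16 pairs:
a = 0: 0+0=0, 0+1=1, 0+3=3, 0+4=4
a = 2: 2+0=2, 2+1=3, 2+3=5, 2+4=6
a = 3: 3+0=3, 3+1=4, 3+3=6, 3+4=0
a = 6: 6+0=6, 6+1=0, 6+3=2, 6+4=3
Distinct residues collected: {0, 1, 2, 3, 4, 5, 6}
|A + B| = 7 (out of 7 total residues).

A + B = {0, 1, 2, 3, 4, 5, 6}


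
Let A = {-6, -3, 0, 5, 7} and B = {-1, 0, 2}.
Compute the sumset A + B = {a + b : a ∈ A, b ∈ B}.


A + B = {a + b : a ∈ A, b ∈ B}.
Enumerate all |A|·|B| = 5·3 = 15 pairs (a, b) and collect distinct sums.
a = -6: -6+-1=-7, -6+0=-6, -6+2=-4
a = -3: -3+-1=-4, -3+0=-3, -3+2=-1
a = 0: 0+-1=-1, 0+0=0, 0+2=2
a = 5: 5+-1=4, 5+0=5, 5+2=7
a = 7: 7+-1=6, 7+0=7, 7+2=9
Collecting distinct sums: A + B = {-7, -6, -4, -3, -1, 0, 2, 4, 5, 6, 7, 9}
|A + B| = 12

A + B = {-7, -6, -4, -3, -1, 0, 2, 4, 5, 6, 7, 9}


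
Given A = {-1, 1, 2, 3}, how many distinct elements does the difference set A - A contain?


A - A = {a - a' : a, a' ∈ A}; |A| = 4.
Bounds: 2|A|-1 ≤ |A - A| ≤ |A|² - |A| + 1, i.e. 7 ≤ |A - A| ≤ 13.
Note: 0 ∈ A - A always (from a - a). The set is symmetric: if d ∈ A - A then -d ∈ A - A.
Enumerate nonzero differences d = a - a' with a > a' (then include -d):
Positive differences: {1, 2, 3, 4}
Full difference set: {0} ∪ (positive diffs) ∪ (negative diffs).
|A - A| = 1 + 2·4 = 9 (matches direct enumeration: 9).

|A - A| = 9


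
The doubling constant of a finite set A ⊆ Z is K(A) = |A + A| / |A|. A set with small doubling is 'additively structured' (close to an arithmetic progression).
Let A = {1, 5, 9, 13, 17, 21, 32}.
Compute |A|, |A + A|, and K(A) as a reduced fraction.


|A| = 7.
Compute A + A by enumerating all 49 pairs.
A + A = {2, 6, 10, 14, 18, 22, 26, 30, 33, 34, 37, 38, 41, 42, 45, 49, 53, 64}, so |A + A| = 18.
K = |A + A| / |A| = 18/7 (already in lowest terms) ≈ 2.5714.
Reference: AP of size 7 gives K = 13/7 ≈ 1.8571; a fully generic set of size 7 gives K ≈ 4.0000.

|A| = 7, |A + A| = 18, K = 18/7.


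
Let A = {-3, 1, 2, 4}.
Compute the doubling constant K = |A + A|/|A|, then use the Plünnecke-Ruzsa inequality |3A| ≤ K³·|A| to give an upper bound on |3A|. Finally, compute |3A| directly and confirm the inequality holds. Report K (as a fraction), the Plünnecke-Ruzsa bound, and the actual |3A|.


|A| = 4.
Step 1: Compute A + A by enumerating all 16 pairs.
A + A = {-6, -2, -1, 1, 2, 3, 4, 5, 6, 8}, so |A + A| = 10.
Step 2: Doubling constant K = |A + A|/|A| = 10/4 = 10/4 ≈ 2.5000.
Step 3: Plünnecke-Ruzsa gives |3A| ≤ K³·|A| = (2.5000)³ · 4 ≈ 62.5000.
Step 4: Compute 3A = A + A + A directly by enumerating all triples (a,b,c) ∈ A³; |3A| = 17.
Step 5: Check 17 ≤ 62.5000? Yes ✓.

K = 10/4, Plünnecke-Ruzsa bound K³|A| ≈ 62.5000, |3A| = 17, inequality holds.


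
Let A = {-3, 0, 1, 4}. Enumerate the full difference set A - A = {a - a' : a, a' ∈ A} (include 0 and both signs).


A - A = {a - a' : a, a' ∈ A}.
Compute a - a' for each ordered pair (a, a'):
a = -3: -3--3=0, -3-0=-3, -3-1=-4, -3-4=-7
a = 0: 0--3=3, 0-0=0, 0-1=-1, 0-4=-4
a = 1: 1--3=4, 1-0=1, 1-1=0, 1-4=-3
a = 4: 4--3=7, 4-0=4, 4-1=3, 4-4=0
Collecting distinct values (and noting 0 appears from a-a):
A - A = {-7, -4, -3, -1, 0, 1, 3, 4, 7}
|A - A| = 9

A - A = {-7, -4, -3, -1, 0, 1, 3, 4, 7}


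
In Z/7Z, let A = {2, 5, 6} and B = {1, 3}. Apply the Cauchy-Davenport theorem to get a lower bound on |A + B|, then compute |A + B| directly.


Cauchy-Davenport: |A + B| ≥ min(p, |A| + |B| - 1) for A, B nonempty in Z/pZ.
|A| = 3, |B| = 2, p = 7.
CD lower bound = min(7, 3 + 2 - 1) = min(7, 4) = 4.
Compute A + B mod 7 directly:
a = 2: 2+1=3, 2+3=5
a = 5: 5+1=6, 5+3=1
a = 6: 6+1=0, 6+3=2
A + B = {0, 1, 2, 3, 5, 6}, so |A + B| = 6.
Verify: 6 ≥ 4? Yes ✓.

CD lower bound = 4, actual |A + B| = 6.


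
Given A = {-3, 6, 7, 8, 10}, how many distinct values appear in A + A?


A + A = {a + a' : a, a' ∈ A}; |A| = 5.
General bounds: 2|A| - 1 ≤ |A + A| ≤ |A|(|A|+1)/2, i.e. 9 ≤ |A + A| ≤ 15.
Lower bound 2|A|-1 is attained iff A is an arithmetic progression.
Enumerate sums a + a' for a ≤ a' (symmetric, so this suffices):
a = -3: -3+-3=-6, -3+6=3, -3+7=4, -3+8=5, -3+10=7
a = 6: 6+6=12, 6+7=13, 6+8=14, 6+10=16
a = 7: 7+7=14, 7+8=15, 7+10=17
a = 8: 8+8=16, 8+10=18
a = 10: 10+10=20
Distinct sums: {-6, 3, 4, 5, 7, 12, 13, 14, 15, 16, 17, 18, 20}
|A + A| = 13

|A + A| = 13


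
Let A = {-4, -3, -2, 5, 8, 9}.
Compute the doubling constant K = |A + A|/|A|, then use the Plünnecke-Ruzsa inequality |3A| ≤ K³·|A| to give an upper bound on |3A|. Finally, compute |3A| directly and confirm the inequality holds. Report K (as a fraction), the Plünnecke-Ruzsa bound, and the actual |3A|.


|A| = 6.
Step 1: Compute A + A by enumerating all 36 pairs.
A + A = {-8, -7, -6, -5, -4, 1, 2, 3, 4, 5, 6, 7, 10, 13, 14, 16, 17, 18}, so |A + A| = 18.
Step 2: Doubling constant K = |A + A|/|A| = 18/6 = 18/6 ≈ 3.0000.
Step 3: Plünnecke-Ruzsa gives |3A| ≤ K³·|A| = (3.0000)³ · 6 ≈ 162.0000.
Step 4: Compute 3A = A + A + A directly by enumerating all triples (a,b,c) ∈ A³; |3A| = 36.
Step 5: Check 36 ≤ 162.0000? Yes ✓.

K = 18/6, Plünnecke-Ruzsa bound K³|A| ≈ 162.0000, |3A| = 36, inequality holds.


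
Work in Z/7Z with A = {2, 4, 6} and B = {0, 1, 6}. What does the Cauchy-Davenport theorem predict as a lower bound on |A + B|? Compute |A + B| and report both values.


Cauchy-Davenport: |A + B| ≥ min(p, |A| + |B| - 1) for A, B nonempty in Z/pZ.
|A| = 3, |B| = 3, p = 7.
CD lower bound = min(7, 3 + 3 - 1) = min(7, 5) = 5.
Compute A + B mod 7 directly:
a = 2: 2+0=2, 2+1=3, 2+6=1
a = 4: 4+0=4, 4+1=5, 4+6=3
a = 6: 6+0=6, 6+1=0, 6+6=5
A + B = {0, 1, 2, 3, 4, 5, 6}, so |A + B| = 7.
Verify: 7 ≥ 5? Yes ✓.

CD lower bound = 5, actual |A + B| = 7.
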